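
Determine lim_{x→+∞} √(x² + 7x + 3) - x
This is an ∞ − ∞ indeterminate form.
Multiply and divide by the conjugate √(x²+7x + 3) + x; the x² terms cancel, leaving (7x + 3)/(√(x²+7x + 3)+x) → 7/2.
Limit = 7/2.

Final answer: 7/2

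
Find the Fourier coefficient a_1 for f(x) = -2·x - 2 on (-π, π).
a_1 = (1/π) ∫_{-π}^{π} f(x)·cos(1x) dx.
Evaluate the integral (use parity and integration by parts as needed): a_1 = 0.

Final answer: 0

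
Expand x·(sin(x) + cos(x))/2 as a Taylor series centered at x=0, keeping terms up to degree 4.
-x^4/12 - x^3/4 + x^2/2 + x/2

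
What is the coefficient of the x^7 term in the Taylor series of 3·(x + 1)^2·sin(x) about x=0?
Expand to order 7: 3·(x + 1)^2·sin(x) = 41·x^7/1680 + x^6/20 - 19·x^5/40 - x^4 + 5·x^3/2 + 6·x^2 + 3·x + O(x^8).
The coefficient of x^7 is 41/1680.

Final answer: 41/1680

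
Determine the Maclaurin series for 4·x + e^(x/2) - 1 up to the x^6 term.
x^6/46080 + x^5/3840 + x^4/384 + x^3/48 + x^2/8 + 9·x/2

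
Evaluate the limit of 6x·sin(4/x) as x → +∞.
As x → +∞: let u = 4/x → 0⁺; then 6·x·sin(4/x) = 6·4·sin(u)/u → 6·4·1 = 24.
Limit = 24.

Final answer: 24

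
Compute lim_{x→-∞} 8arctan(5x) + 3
Evaluate the dominant behaviour as x → -∞; each term tends to a finite value or vanishes.
Limit = 3 - 4·π.

Final answer: 3 - 4·π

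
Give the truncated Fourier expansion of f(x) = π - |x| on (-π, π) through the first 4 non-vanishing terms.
4·cos(x)/π + 4·cos(3·x)/(9·π) + 4·cos(5·x)/(25·π) + π/2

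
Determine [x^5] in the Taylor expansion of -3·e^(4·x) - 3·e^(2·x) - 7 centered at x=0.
Expand to order 5: -3·e^(4·x) - 3·e^(2·x) - 7 = -132·x^5/5 - 34·x^4 - 36·x^3 - 30·x^2 - 18·x - 13 + O(x^6).
The coefficient of x^5 is -132/5.

Final answer: -132/5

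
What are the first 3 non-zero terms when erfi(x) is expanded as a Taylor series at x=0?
x^5/(5·√(π)) + 2·x^3/(3·√(π)) + 2·x/√(π)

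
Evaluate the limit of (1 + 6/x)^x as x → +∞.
As x → +∞: this is the defining limit (1 + 6/x)^x → e^6.
Limit = e^(6).

Final answer: e^(6)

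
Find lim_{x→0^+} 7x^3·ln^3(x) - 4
The product is a 0·∞ indeterminate form at x → 0⁺.
Rewrite the product as 7·ln^3(x) / x^(-3) and apply L'Hôpital, or use the standard hierarchy x^(-3) ≫ |ln x|^3 as x → 0⁺.
The indeterminate product → 0, so the limit = -4.

Final answer: -4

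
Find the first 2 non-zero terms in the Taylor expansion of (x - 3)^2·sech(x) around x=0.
9 - 6·x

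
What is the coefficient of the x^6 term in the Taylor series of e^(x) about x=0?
Expand to order 6: e^(x) = x^6/720 + x^5/120 + x^4/24 + x^3/6 + x^2/2 + x + 1 + O(x^7).
The coefficient of x^6 is 1/720.

Final answer: 1/720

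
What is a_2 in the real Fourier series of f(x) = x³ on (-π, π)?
a_2 = (1/π) ∫_{-π}^{π} f(x)·cos(2x) dx.
Evaluate the integral (use parity and integration by parts as needed): a_2 = 0.

Final answer: 0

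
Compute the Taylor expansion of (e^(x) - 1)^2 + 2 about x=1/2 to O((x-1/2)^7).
-2·e^(1/2) + e + 3 + (-2·e^(1/2) + 2·e)·(x - 1/2) + (-9·e^(3/2) - 2·e^(5/2) - e^(1/2) + 5·e + 7·e^(2))·(x - 1/2)^2/(-3·e^(1/2) - e^(3/2) + 1 + 3·e) + (-15·e^(3/2) - 4·e^(5/2) - e^(1/2) + 7·e + 13·e^(2))·(x - 1/2)^3/(-9·e^(1/2) - 3·e^(3/2) + 3 + 9·e) + (-27·e^(3/2) - 8·e^(5/2) - e^(1/2) + 11·e + 25·e^(2))·(x - 1/2)^4/(-36·e^(1/2) - 12·e^(3/2) + 12 + 36·e) + (-51·e^(3/2) - 16·e^(5/2) - e^(1/2) + 19·e + 49·e^(2))·(x - 1/2)^5/(-180·e^(1/2) - 60·e^(3/2) + 60 + 180·e) + (-99·e^(3/2) - 32·e^(5/2) - e^(1/2) + 35·e + 97·e^(2))·(x - 1/2)^6/(-1080·e^(1/2) - 360·e^(3/2) + 360 + 1080·e)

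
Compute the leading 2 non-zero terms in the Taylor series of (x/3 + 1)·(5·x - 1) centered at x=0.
14·x/3 - 1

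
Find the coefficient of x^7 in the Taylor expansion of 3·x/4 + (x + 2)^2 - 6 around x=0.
Expand to order 7: 3·x/4 + (x + 2)^2 - 6 = x^2 + 19·x/4 - 2 + O(x^8).
The coefficient of x^7 is 0.

Final answer: 0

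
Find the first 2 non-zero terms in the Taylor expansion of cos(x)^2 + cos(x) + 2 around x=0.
4 - 3·x^2/2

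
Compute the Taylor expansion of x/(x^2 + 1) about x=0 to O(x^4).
-x^3 + x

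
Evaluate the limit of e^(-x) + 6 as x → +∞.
Evaluate the dominant behaviour as x → +∞; each term tends to a finite value or vanishes.
Limit = 6.

Final answer: 6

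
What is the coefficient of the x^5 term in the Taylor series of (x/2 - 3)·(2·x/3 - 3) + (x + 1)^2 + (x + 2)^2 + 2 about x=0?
Expand to order 5: (x/2 - 3)·(2·x/3 - 3) + (x + 1)^2 + (x + 2)^2 + 2 = 7·x^2/3 + 5·x/2 + 16 + O(x^6).
The coefficient of x^5 is 0.

Final answer: 0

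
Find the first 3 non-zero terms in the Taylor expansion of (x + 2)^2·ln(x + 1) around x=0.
x^3/3 + 2·x^2 + 4·x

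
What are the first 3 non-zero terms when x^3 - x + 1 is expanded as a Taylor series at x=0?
x^3 - x + 1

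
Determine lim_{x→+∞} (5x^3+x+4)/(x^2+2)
This is an ∞/∞ indeterminate form as x → +∞.
Divide numerator and denominator by x^3 and let the lower-order terms vanish; the numerator's degree 3 exceeds the denominator's degree 2, so the quotient diverges.
Limit = ∞.

Final answer: ∞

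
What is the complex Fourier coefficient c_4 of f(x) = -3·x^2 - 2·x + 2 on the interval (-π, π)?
Compute the real Fourier coefficients first: a_4 = -3/4, b_4 = 1.
Then c_4 = (a_4 − i·b_4)/2 = -3/8 - i/2.

Final answer: -3/8 - i/2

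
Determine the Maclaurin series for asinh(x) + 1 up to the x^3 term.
-x^3/6 + x + 1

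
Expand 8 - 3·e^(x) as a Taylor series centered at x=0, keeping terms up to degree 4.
-x^4/8 - x^3/2 - 3·x^2/2 - 3·x + 5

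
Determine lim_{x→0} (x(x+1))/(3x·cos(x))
Both numerator and denominator → 0 as x → 0; this is a 0/0 indeterminate form.
Expand each to leading order near x = 0: numerator ~ x, denominator ~ 3·x.
The limit of the ratio is 1/3.

Final answer: 1/3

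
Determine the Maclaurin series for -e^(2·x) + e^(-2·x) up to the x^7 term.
-16·x^7/315 - 8·x^5/15 - 8·x^3/3 - 4·x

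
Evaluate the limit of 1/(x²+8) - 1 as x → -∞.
Evaluate the dominant behaviour as x → -∞; each term tends to a finite value or vanishes.
Limit = -1.

Final answer: -1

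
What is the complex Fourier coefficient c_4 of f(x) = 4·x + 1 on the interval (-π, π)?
Compute the real Fourier coefficients first: a_4 = 0, b_4 = -2.
Then c_4 = (a_4 − i·b_4)/2 = i.

Final answer: i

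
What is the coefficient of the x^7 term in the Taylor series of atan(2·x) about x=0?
Expand to order 7: atan(2·x) = -128·x^7/7 + 32·x^5/5 - 8·x^3/3 + 2·x + O(x^8).
The coefficient of x^7 is -128/7.

Final answer: -128/7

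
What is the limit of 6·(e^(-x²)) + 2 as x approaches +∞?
Evaluate the dominant behaviour as x → +∞; each term tends to a finite value or vanishes.
Limit = 2.

Final answer: 2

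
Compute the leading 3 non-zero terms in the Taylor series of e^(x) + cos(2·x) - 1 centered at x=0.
-3·x^2/2 + x + 1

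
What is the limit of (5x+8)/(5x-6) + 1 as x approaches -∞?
Evaluate the dominant behaviour as x → -∞; each term tends to a finite value or vanishes.
Limit = 2.

Final answer: 2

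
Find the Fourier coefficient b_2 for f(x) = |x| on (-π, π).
b_2 = (1/π) ∫_{-π}^{π} f(x)·sin(2x) dx.
Evaluate the integral (use parity and integration by parts as needed): b_2 = 0.

Final answer: 0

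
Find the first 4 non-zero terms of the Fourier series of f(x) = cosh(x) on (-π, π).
-cos(x)·sinh(π)/π + 2·cos(2·x)·sinh(π)/(5·π) - cos(3·x)·sinh(π)/(5·π) + sinh(π)/π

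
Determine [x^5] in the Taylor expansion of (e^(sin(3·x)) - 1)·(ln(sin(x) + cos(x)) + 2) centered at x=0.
Expand to order 5: (e^(sin(3·x)) - 1)·(ln(sin(x) + cos(x)) + 2) = -1661·x^5/40 - 91·x^4/4 + 3·x^3/2 + 12·x^2 + 6·x + O(x^6).
The coefficient of x^5 is -1661/40.

Final answer: -1661/40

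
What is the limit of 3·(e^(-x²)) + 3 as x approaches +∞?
Evaluate the dominant behaviour as x → +∞; each term tends to a finite value or vanishes.
Limit = 3.

Final answer: 3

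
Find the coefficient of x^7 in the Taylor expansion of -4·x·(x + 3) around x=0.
Expand to order 7: -4·x·(x + 3) = -4·x^2 - 12·x + O(x^8).
The coefficient of x^7 is 0.

Final answer: 0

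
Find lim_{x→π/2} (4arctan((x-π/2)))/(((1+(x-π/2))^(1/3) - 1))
Both numerator and denominator → 0 as x → π/2; this is a 0/0 indeterminate form.
Expand each to leading order near x = π/2: numerator ~ 4·(x - π/2), denominator ~ (x - π/2)/3.
The limit of the ratio is 12.

Final answer: 12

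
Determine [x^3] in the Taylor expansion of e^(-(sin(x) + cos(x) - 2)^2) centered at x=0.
Expand to order 3: e^(-(sin(x) + cos(x) - 2)^2) = -2·x^3·e^(-1) + 2·x·e^(-1) + e^(-1) + O(x^4).
The coefficient of x^3 is -2·e^(-1).

Final answer: -2·e^(-1)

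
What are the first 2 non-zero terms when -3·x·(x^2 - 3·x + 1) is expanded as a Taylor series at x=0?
9·x^2 - 3·x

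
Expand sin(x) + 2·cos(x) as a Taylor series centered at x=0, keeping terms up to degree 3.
-x^3/6 - x^2 + x + 2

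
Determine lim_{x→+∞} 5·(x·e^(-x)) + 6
Evaluate the dominant behaviour as x → +∞; each term tends to a finite value or vanishes.
Limit = 6.

Final answer: 6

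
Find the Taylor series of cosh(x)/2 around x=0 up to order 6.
x^6/1440 + x^4/48 + x^2/4 + 1/2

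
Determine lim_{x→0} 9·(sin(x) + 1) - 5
Direct substitution at x = 0 gives 4.

Final answer: 4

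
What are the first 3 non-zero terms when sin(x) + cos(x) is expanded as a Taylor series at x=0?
-x^2/2 + x + 1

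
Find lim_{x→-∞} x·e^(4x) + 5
The product is a 0·∞ indeterminate form at x → -∞.
Rewrite the product as x / e^(-4x) (an ∞/∞ form) and apply L'Hôpital, or use the standard hierarchy e^(4|x|) ≫ |x| as x → -∞.
The indeterminate product → 0, so the limit = 5.

Final answer: 5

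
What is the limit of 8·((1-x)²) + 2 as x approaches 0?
Direct substitution at x = 0 gives 10.

Final answer: 10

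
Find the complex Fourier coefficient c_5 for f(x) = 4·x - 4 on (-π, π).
Compute the real Fourier coefficients first: a_5 = 0, b_5 = 8/5.
Then c_5 = (a_5 − i·b_5)/2 = -4·i/5.

Final answer: -4·i/5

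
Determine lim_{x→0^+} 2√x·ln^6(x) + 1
The product is a 0·∞ indeterminate form at x → 0⁺.
Rewrite the product as 2·ln^6(x) / x^(-1/2) and apply L'Hôpital, or use the standard hierarchy x^(-1/2) ≫ |ln x|^6 as x → 0⁺.
The indeterminate product → 0, so the limit = 1.

Final answer: 1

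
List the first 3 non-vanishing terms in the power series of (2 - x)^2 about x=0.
x^2 - 4·x + 4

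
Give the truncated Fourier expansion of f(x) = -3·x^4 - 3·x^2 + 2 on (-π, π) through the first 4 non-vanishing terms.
(-132 + 24·π^2)·cos(x) + (6 - 6·π^2)·cos(2·x) + (-4/9 + 8·π^2/3)·cos(3·x) - 3·π^4/5 - π^2 + 2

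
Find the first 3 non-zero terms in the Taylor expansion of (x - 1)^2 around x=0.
x^2 - 2·x + 1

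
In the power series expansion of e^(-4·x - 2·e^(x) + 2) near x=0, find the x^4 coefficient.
461/12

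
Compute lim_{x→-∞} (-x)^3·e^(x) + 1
The product is a 0·∞ indeterminate form at x → -∞.
Rewrite the product as (-x)^3 / e^(-x) (an ∞/∞ form) and apply L'Hôpital, or use the standard hierarchy e^(|x|) ≫ |(-x)^3| as x → -∞.
The indeterminate product → 0, so the limit = 1.

Final answer: 1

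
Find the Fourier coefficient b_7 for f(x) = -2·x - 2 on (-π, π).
b_7 = (1/π) ∫_{-π}^{π} f(x)·sin(7x) dx.
Evaluate the integral (use parity and integration by parts as needed): b_7 = -4/7.

Final answer: -4/7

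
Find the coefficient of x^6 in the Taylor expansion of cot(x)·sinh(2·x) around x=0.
Expand to order 6: cot(x)·sinh(2·x) = -92·x^6/945 - 2·x^4/9 + 2·x^2/3 + 2 + O(x^7).
The coefficient of x^6 is -92/945.

Final answer: -92/945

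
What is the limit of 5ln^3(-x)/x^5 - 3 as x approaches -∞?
The quotient is an ∞/∞ indeterminate form as x → -∞.
Compare growth rates of the dominant terms (exponentials ≫ polynomials ≫ logarithms), or apply L'Hôpital's rule; the quotient → 0.
Adding the constant: 0 - 3 = -3. Limit = -3.

Final answer: -3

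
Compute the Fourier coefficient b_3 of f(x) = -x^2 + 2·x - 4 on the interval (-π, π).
b_3 = (1/π) ∫_{-π}^{π} f(x)·sin(3x) dx.
Evaluate the integral (use parity and integration by parts as needed): b_3 = 4/3.

Final answer: 4/3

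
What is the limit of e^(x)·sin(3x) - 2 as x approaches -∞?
Evaluate the dominant behaviour as x → -∞; each term tends to a finite value or vanishes.
Limit = -2.

Final answer: -2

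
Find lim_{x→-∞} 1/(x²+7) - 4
Evaluate the dominant behaviour as x → -∞; each term tends to a finite value or vanishes.
Limit = -4.

Final answer: -4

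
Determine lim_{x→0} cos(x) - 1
Direct substitution at x = 0 gives 0.

Final answer: 0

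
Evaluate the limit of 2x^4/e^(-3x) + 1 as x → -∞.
The quotient is an ∞/∞ indeterminate form as x → -∞.
Compare growth rates of the dominant terms (exponentials ≫ polynomials ≫ logarithms), or apply L'Hôpital's rule; the quotient → 0.
Adding the constant: 0 + 1 = 1. Limit = 1.

Final answer: 1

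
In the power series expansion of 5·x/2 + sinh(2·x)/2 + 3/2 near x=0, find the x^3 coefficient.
Expand to order 3: 5·x/2 + sinh(2·x)/2 + 3/2 = 2·x^3/3 + 7·x/2 + 3/2 + O(x^4).
The coefficient of x^3 is 2/3.

Final answer: 2/3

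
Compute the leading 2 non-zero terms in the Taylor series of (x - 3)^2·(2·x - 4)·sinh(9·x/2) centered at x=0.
189·x^2 - 162·x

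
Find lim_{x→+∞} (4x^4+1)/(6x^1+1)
This is an ∞/∞ indeterminate form as x → +∞.
Divide numerator and denominator by x^4 and let the lower-order terms vanish; the numerator's degree 4 exceeds the denominator's degree 1, so the quotient diverges.
Limit = ∞.

Final answer: ∞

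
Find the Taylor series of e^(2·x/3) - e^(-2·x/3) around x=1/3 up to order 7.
(-1 + e^(4/9))·e^(-2/9) + (2 + 2·e^(4/9))·e^(-2/9)·(x - 1/3)/3 + (-2 + 2·e^(4/9))·e^(-2/9)·(x - 1/3)^2/9 + (4 + 4·e^(4/9))·e^(-2/9)·(x - 1/3)^3/81 + (-2 + 2·e^(4/9))·e^(-2/9)·(x - 1/3)^4/243 + (4 + 4·e^(4/9))·e^(-2/9)·(x - 1/3)^5/3645 + (-4 + 4·e^(4/9))·e^(-2/9)·(x - 1/3)^6/32805 + (8 + 8·e^(4/9))·e^(-2/9)·(x - 1/3)^7/688905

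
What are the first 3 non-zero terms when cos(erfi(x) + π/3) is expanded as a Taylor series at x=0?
-x^2/π - √(3)·x/√(π) + 1/2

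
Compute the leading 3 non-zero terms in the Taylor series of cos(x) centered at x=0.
x^4/24 - x^2/2 + 1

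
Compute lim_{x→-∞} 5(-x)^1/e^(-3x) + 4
The quotient is an ∞/∞ indeterminate form as x → -∞.
Compare growth rates of the dominant terms (exponentials ≫ polynomials ≫ logarithms), or apply L'Hôpital's rule; the quotient → 0.
Adding the constant: 0 + 4 = 4. Limit = 4.

Final answer: 4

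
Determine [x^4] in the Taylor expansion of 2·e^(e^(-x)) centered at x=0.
Expand to order 4: 2·e^(e^(-x)) = 5·e·x^4/4 - 5·e·x^3/3 + 2·e·x^2 - 2·e·x + 2·e + O(x^5).
The coefficient of x^4 is 5·e/4.

Final answer: 5·e/4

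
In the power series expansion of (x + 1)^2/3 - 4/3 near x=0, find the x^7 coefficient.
Expand to order 7: (x + 1)^2/3 - 4/3 = x^2/3 + 2·x/3 - 1 + O(x^8).
The coefficient of x^7 is 0.

Final answer: 0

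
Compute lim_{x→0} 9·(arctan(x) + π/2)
Direct substitution at x = 0 gives 9·π/2.

Final answer: 9·π/2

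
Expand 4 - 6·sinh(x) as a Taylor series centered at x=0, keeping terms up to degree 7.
-x^7/840 - x^5/20 - x^3 - 6·x + 4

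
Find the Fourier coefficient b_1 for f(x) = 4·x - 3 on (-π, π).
b_1 = (1/π) ∫_{-π}^{π} f(x)·sin(1x) dx.
Evaluate the integral (use parity and integration by parts as needed): b_1 = 8.

Final answer: 8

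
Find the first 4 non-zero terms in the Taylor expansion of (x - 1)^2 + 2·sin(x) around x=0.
x^5/60 - x^3/3 + x^2 + 1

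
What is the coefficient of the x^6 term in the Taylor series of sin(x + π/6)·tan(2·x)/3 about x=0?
Expand to order 6: sin(x + π/6)·tan(2·x)/3 = 691·√(3)·x^6/1080 + 181·x^5/360 + 7·√(3)·x^4/18 + 5·x^3/18 + √(3)·x^2/3 + x/3 + O(x^7).
The coefficient of x^6 is 691·√(3)/1080.

Final answer: 691·√(3)/1080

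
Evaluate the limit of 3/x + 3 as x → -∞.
Evaluate the dominant behaviour as x → -∞; each term tends to a finite value or vanishes.
Limit = 3.

Final answer: 3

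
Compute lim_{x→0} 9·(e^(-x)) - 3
Direct substitution at x = 0 gives 6.

Final answer: 6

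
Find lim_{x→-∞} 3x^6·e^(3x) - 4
The product is a 0·∞ indeterminate form at x → -∞.
Rewrite the product as 3x^6 / e^(-3x) (an ∞/∞ form) and apply L'Hôpital, or use the standard hierarchy e^(3|x|) ≫ |x^6| as x → -∞.
The indeterminate product → 0, so the limit = -4.

Final answer: -4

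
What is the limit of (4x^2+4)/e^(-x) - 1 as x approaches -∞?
The quotient is an ∞/∞ indeterminate form as x → -∞.
Compare growth rates of the dominant terms (exponentials ≫ polynomials ≫ logarithms), or apply L'Hôpital's rule; the quotient → 0.
Adding the constant: 0 - 1 = -1. Limit = -1.

Final answer: -1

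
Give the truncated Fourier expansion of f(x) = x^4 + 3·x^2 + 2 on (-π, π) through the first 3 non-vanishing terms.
(36 - 8·π^2)·cos(x) + 2·π^2·cos(2·x) + 2 + π^2 + π^4/5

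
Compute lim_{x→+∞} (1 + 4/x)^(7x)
As x → +∞: write (1 + 4/x)^(7x) = ((1 + 4/x)^x)^7 → (e^4)^7 = e^28.
Limit = e^(28).

Final answer: e^(28)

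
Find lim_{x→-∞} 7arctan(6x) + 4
Evaluate the dominant behaviour as x → -∞; each term tends to a finite value or vanishes.
Limit = 4 - 7·π/2.

Final answer: 4 - 7·π/2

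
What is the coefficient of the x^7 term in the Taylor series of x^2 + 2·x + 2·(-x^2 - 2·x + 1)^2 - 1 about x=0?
Expand to order 7: x^2 + 2·x + 2·(-x^2 - 2·x + 1)^2 - 1 = 2·x^4 + 8·x^3 + 5·x^2 - 6·x + 1 + O(x^8).
The coefficient of x^7 is 0.

Final answer: 0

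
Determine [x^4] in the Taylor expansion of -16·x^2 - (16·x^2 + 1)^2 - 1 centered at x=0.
Expand to order 4: -16·x^2 - (16·x^2 + 1)^2 - 1 = -256·x^4 - 48·x^2 - 2 + O(x^5).
The coefficient of x^4 is -256.

Final answer: -256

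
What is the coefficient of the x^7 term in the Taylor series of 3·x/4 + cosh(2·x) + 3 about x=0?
Expand to order 7: 3·x/4 + cosh(2·x) + 3 = 4·x^6/45 + 2·x^4/3 + 2·x^2 + 3·x/4 + 4 + O(x^8).
The coefficient of x^7 is 0.

Final answer: 0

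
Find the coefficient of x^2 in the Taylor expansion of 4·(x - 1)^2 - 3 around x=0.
Expand to order 2: 4·(x - 1)^2 - 3 = 4·x^2 - 8·x + 1 + O(x^3).
The coefficient of x^2 is 4.

Final answer: 4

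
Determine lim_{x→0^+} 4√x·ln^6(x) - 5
The product is a 0·∞ indeterminate form at x → 0⁺.
Rewrite the product as 4·ln^6(x) / x^(-1/2) and apply L'Hôpital, or use the standard hierarchy x^(-1/2) ≫ |ln x|^6 as x → 0⁺.
The indeterminate product → 0, so the limit = -5.

Final answer: -5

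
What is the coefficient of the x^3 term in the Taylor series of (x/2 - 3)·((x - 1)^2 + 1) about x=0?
Expand to order 3: (x/2 - 3)·((x - 1)^2 + 1) = x^3/2 - 4·x^2 + 7·x - 6 + O(x^4).
The coefficient of x^3 is 1/2.

Final answer: 1/2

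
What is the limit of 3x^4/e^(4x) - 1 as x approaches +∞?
The quotient is an ∞/∞ indeterminate form as x → +∞.
The exponential denominator e^(4x) dominates the polynomial numerator (e^x ≫ x^4 as x → ∞), so the quotient → 0.
Adding the constant: 0 - 1 = -1. Limit = -1.

Final answer: -1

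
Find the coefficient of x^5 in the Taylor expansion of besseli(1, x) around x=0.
Expand to order 5: besseli(1, x) = x^5/384 + x^3/16 + x/2 + O(x^6).
The coefficient of x^5 is 1/384.

Final answer: 1/384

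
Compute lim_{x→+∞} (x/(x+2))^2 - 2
As x → +∞: x/(x+2) = 1/(1 + 2/x) → 1, and the 2nd power of a limit-1 base also → 1; with the additive constant, 1 - 2 = -1.
Limit = -1.

Final answer: -1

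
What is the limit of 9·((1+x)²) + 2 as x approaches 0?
Direct substitution at x = 0 gives 11.

Final answer: 11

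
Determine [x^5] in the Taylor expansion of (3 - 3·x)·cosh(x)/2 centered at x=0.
Expand to order 5: (3 - 3·x)·cosh(x)/2 = -x^5/16 + x^4/16 - 3·x^3/4 + 3·x^2/4 - 3·x/2 + 3/2 + O(x^6).
The coefficient of x^5 is -1/16.

Final answer: -1/16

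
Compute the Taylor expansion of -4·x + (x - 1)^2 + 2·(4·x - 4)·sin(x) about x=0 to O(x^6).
-x^5/15 - 4·x^4/3 + 4·x^3/3 + 9·x^2 - 14·x + 1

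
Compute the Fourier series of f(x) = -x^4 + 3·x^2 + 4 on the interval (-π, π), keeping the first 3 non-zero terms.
(-60 + 8·π^2)·cos(x) + (6 - 2·π^2)·cos(2·x) - π^4/5 + 4 + π^2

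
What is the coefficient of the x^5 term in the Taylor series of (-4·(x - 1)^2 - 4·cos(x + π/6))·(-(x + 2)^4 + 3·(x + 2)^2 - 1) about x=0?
Expand to order 5: (-4·(x - 1)^2 - 4·cos(x + π/6))·(-(x + 2)^4 + 3·(x + 2)^2 - 1) = x^5·(347/12 - 19·√(3)/3) + x^4·(44/3 - 223·√(3)/12) + x^3·(-289/3 - 4·√(3)) + x^2·(-96 + 37·√(3)) + x·(30 + 40·√(3)) + 10·√(3) + 20 + O(x^6).
The coefficient of x^5 is 347/12 - 19·√(3)/3.

Final answer: 347/12 - 19·√(3)/3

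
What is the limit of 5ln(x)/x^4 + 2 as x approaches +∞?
The quotient is an ∞/∞ indeterminate form as x → +∞.
The polynomial denominator x^4 dominates the logarithmic numerator (any positive power of x ≫ ln(x) as x → ∞), so the quotient → 0.
Adding the constant: 0 + 2 = 2. Limit = 2.

Final answer: 2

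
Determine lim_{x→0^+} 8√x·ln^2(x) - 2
The product is a 0·∞ indeterminate form at x → 0⁺.
Rewrite the product as 8·ln^2(x) / x^(-1/2) and apply L'Hôpital, or use the standard hierarchy x^(-1/2) ≫ |ln x|^2 as x → 0⁺.
The indeterminate product → 0, so the limit = -2.

Final answer: -2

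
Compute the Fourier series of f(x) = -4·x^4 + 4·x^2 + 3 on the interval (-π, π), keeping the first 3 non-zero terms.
(-208 + 32·π^2)·cos(x) + (16 - 8·π^2)·cos(2·x) - 4·π^4/5 + 3 + 4·π^2/3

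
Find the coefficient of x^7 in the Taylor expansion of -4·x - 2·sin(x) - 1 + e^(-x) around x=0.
Expand to order 7: -4·x - 2·sin(x) - 1 + e^(-x) = x^7/5040 + x^6/720 - x^5/40 + x^4/24 + x^3/6 + x^2/2 - 7·x + O(x^8).
The coefficient of x^7 is 1/5040.

Final answer: 1/5040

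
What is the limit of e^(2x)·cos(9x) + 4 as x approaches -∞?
Evaluate the dominant behaviour as x → -∞; each term tends to a finite value or vanishes.
Limit = 4.

Final answer: 4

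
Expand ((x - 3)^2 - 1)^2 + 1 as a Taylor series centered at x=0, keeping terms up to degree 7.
x^4 - 12·x^3 + 52·x^2 - 96·x + 65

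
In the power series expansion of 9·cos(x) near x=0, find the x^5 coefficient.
Expand to order 5: 9·cos(x) = 3·x^4/8 - 9·x^2/2 + 9 + O(x^6).
The coefficient of x^5 is 0.

Final answer: 0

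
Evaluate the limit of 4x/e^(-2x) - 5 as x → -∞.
The quotient is an ∞/∞ indeterminate form as x → -∞.
Compare growth rates of the dominant terms (exponentials ≫ polynomials ≫ logarithms), or apply L'Hôpital's rule; the quotient → 0.
Adding the constant: 0 - 5 = -5. Limit = -5.

Final answer: -5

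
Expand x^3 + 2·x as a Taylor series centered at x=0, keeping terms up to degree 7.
x^3 + 2·x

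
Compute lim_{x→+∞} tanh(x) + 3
Evaluate the dominant behaviour as x → +∞; each term tends to a finite value or vanishes.
Limit = 4.

Final answer: 4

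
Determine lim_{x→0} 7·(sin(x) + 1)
Direct substitution at x = 0 gives 7.

Final answer: 7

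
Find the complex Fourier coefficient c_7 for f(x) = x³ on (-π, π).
Compute the real Fourier coefficients first: a_7 = 0, b_7 = -12/343 + 2·π^2/7.
Then c_7 = (a_7 − i·b_7)/2 = -i·π^2/7 + 6·i/343.

Final answer: -i·π^2/7 + 6·i/343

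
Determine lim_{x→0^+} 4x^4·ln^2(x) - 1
The product is a 0·∞ indeterminate form at x → 0⁺.
Rewrite the product as 4·ln^2(x) / x^(-4) and apply L'Hôpital, or use the standard hierarchy x^(-4) ≫ |ln x|^2 as x → 0⁺.
The indeterminate product → 0, so the limit = -1.

Final answer: -1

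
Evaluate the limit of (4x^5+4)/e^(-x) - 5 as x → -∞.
The quotient is an ∞/∞ indeterminate form as x → -∞.
Compare growth rates of the dominant terms (exponentials ≫ polynomials ≫ logarithms), or apply L'Hôpital's rule; the quotient → 0.
Adding the constant: 0 - 5 = -5. Limit = -5.

Final answer: -5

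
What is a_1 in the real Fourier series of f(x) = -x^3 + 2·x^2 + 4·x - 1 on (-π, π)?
a_1 = (1/π) ∫_{-π}^{π} f(x)·cos(1x) dx.
Evaluate the integral (use parity and integration by parts as needed): a_1 = -8.

Final answer: -8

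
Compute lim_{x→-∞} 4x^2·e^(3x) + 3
The product is a 0·∞ indeterminate form at x → -∞.
Rewrite the product as 4x^2 / e^(-3x) (an ∞/∞ form) and apply L'Hôpital, or use the standard hierarchy e^(3|x|) ≫ |x^2| as x → -∞.
The indeterminate product → 0, so the limit = 3.

Final answer: 3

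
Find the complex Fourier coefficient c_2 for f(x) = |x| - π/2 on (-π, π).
Compute the real Fourier coefficients first: a_2 = 0, b_2 = 0.
Then c_2 = (a_2 − i·b_2)/2 = 0.

Final answer: 0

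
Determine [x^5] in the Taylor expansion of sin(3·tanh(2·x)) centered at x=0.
Expand to order 5: sin(3·tanh(2·x)) = 1108·x^5/5 - 44·x^3 + 6·x + O(x^6).
The coefficient of x^5 is 1108/5.

Final answer: 1108/5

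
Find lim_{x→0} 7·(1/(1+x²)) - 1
Direct substitution at x = 0 gives 6.

Final answer: 6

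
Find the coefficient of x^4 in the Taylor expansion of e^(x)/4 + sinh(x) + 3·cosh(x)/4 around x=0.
Expand to order 4: e^(x)/4 + sinh(x) + 3·cosh(x)/4 = x^4/24 + 5·x^3/24 + x^2/2 + 5·x/4 + 1 + O(x^5).
The coefficient of x^4 is 1/24.

Final answer: 1/24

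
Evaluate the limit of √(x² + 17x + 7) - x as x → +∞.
This is an ∞ − ∞ indeterminate form.
Multiply and divide by the conjugate √(x²+17x + 7) + x; the x² terms cancel, leaving (17x + 7)/(√(x²+17x + 7)+x) → 17/2.
Limit = 17/2.

Final answer: 17/2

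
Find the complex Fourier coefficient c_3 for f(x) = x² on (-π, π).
Compute the real Fourier coefficients first: a_3 = -4/9, b_3 = 0.
Then c_3 = (a_3 − i·b_3)/2 = -2/9.

Final answer: -2/9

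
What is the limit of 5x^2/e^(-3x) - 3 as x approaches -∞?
The quotient is an ∞/∞ indeterminate form as x → -∞.
Compare growth rates of the dominant terms (exponentials ≫ polynomials ≫ logarithms), or apply L'Hôpital's rule; the quotient → 0.
Adding the constant: 0 - 3 = -3. Limit = -3.

Final answer: -3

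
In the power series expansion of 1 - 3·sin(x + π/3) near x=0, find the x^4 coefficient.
Expand to order 4: 1 - 3·sin(x + π/3) = -√(3)·x^4/16 + x^3/4 + 3·√(3)·x^2/4 - 3·x/2 - 3·√(3)/2 + 1 + O(x^5).
The coefficient of x^4 is -√(3)/16.

Final answer: -√(3)/16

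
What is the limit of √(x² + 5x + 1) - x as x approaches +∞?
This is an ∞ − ∞ indeterminate form.
Multiply and divide by the conjugate √(x²+5x + 1) + x; the x² terms cancel, leaving (5x + 1)/(√(x²+5x + 1)+x) → 5/2.
Limit = 5/2.

Final answer: 5/2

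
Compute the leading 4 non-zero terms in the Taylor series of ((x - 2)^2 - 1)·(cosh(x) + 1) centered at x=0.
-2·x^3 + 7·x^2/2 - 8·x + 6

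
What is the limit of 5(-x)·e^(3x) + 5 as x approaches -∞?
The product is a 0·∞ indeterminate form at x → -∞.
Rewrite the product as 5(-x) / e^(-3x) (an ∞/∞ form) and apply L'Hôpital, or use the standard hierarchy e^(3|x|) ≫ |(-x)| as x → -∞.
The indeterminate product → 0, so the limit = 5.

Final answer: 5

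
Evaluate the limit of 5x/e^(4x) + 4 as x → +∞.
The quotient is an ∞/∞ indeterminate form as x → +∞.
The exponential denominator e^(4x) dominates the polynomial numerator (e^x ≫ x as x → ∞), so the quotient → 0.
Adding the constant: 0 + 4 = 4. Limit = 4.

Final answer: 4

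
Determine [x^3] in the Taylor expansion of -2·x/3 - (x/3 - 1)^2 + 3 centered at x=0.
Expand to order 3: -2·x/3 - (x/3 - 1)^2 + 3 = 2 - x^2/9 + O(x^4).
The coefficient of x^3 is 0.

Final answer: 0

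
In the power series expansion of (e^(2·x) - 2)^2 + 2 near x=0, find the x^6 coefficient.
Expand to order 6: (e^(2·x) - 2)^2 + 2 = 16·x^6/3 + 112·x^5/15 + 8·x^4 + 16·x^3/3 - 4·x + 3 + O(x^7).
The coefficient of x^6 is 16/3.

Final answer: 16/3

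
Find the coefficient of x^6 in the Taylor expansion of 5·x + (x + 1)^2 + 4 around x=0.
Expand to order 6: 5·x + (x + 1)^2 + 4 = x^2 + 7·x + 5 + O(x^7).
The coefficient of x^6 is 0.

Final answer: 0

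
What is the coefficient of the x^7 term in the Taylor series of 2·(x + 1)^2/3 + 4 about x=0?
Expand to order 7: 2·(x + 1)^2/3 + 4 = 2·x^2/3 + 4·x/3 + 14/3 + O(x^8).
The coefficient of x^7 is 0.

Final answer: 0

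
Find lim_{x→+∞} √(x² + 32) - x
This is an ∞ − ∞ indeterminate form.
Multiply and divide by the conjugate √(x²+32) + x; the x² terms cancel, leaving 32/(√(x²+32)+x) → 0.
Limit = 0.

Final answer: 0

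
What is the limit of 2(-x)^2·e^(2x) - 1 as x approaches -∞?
The product is a 0·∞ indeterminate form at x → -∞.
Rewrite the product as 2(-x)^2 / e^(-2x) (an ∞/∞ form) and apply L'Hôpital, or use the standard hierarchy e^(2|x|) ≫ |(-x)^2| as x → -∞.
The indeterminate product → 0, so the limit = -1.

Final answer: -1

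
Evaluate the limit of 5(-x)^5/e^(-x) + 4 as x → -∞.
The quotient is an ∞/∞ indeterminate form as x → -∞.
Compare growth rates of the dominant terms (exponentials ≫ polynomials ≫ logarithms), or apply L'Hôpital's rule; the quotient → 0.
Adding the constant: 0 + 4 = 4. Limit = 4.

Final answer: 4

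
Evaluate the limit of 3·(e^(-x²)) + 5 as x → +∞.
Evaluate the dominant behaviour as x → +∞; each term tends to a finite value or vanishes.
Limit = 5.

Final answer: 5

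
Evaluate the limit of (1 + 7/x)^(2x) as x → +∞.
As x → +∞: write (1 + 7/x)^(2x) = ((1 + 7/x)^x)^2 → (e^7)^2 = e^14.
Limit = e^(14).

Final answer: e^(14)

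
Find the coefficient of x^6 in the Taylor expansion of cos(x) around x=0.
Expand to order 6: cos(x) = -x^6/720 + x^4/24 - x^2/2 + 1 + O(x^7).
The coefficient of x^6 is -1/720.

Final answer: -1/720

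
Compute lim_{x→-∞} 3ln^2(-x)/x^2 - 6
The quotient is an ∞/∞ indeterminate form as x → -∞.
Compare growth rates of the dominant terms (exponentials ≫ polynomials ≫ logarithms), or apply L'Hôpital's rule; the quotient → 0.
Adding the constant: 0 - 6 = -6. Limit = -6.

Final answer: -6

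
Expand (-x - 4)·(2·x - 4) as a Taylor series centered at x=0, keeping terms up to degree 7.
-2·x^2 - 4·x + 16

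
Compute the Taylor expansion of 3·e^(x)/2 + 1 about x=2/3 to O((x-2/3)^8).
1 + 3·e^(2/3)/2 + 3·e^(2/3)·(x - 2/3)/2 + 3·e^(2/3)·(x - 2/3)^2/4 + e^(2/3)·(x - 2/3)^3/4 + e^(2/3)·(x - 2/3)^4/16 + e^(2/3)·(x - 2/3)^5/80 + e^(2/3)·(x - 2/3)^6/480 + e^(2/3)·(x - 2/3)^7/3360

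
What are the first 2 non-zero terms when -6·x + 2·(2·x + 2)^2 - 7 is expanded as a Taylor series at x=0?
10·x + 1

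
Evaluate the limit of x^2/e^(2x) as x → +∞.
This is an ∞/∞ indeterminate form as x → +∞.
The exponential denominator e^(2x) dominates the polynomial numerator (e^x ≫ x^2 as x → ∞), so the quotient → 0.
Limit = 0.

Final answer: 0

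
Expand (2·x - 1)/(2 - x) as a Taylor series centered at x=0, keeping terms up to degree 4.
3·x^4/32 + 3·x^3/16 + 3·x^2/8 + 3·x/4 - 1/2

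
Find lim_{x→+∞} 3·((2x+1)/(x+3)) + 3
Evaluate the dominant behaviour as x → +∞; each term tends to a finite value or vanishes.
Limit = 9.

Final answer: 9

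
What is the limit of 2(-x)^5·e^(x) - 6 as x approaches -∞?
The product is a 0·∞ indeterminate form at x → -∞.
Rewrite the product as 2(-x)^5 / e^(-x) (an ∞/∞ form) and apply L'Hôpital, or use the standard hierarchy e^(|x|) ≫ |(-x)^5| as x → -∞.
The indeterminate product → 0, so the limit = -6.

Final answer: -6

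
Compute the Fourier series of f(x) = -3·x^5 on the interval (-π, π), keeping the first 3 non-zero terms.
(-720 - 6·π^4 + 120·π^2)·sin(x) + (-15·π^2 + 45/2 + 3·π^4)·sin(2·x) + (-2·π^4 - 80/27 + 40·π^2/9)·sin(3·x)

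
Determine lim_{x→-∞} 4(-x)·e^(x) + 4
The product is a 0·∞ indeterminate form at x → -∞.
Rewrite the product as 4(-x) / e^(-x) (an ∞/∞ form) and apply L'Hôpital, or use the standard hierarchy e^(|x|) ≫ |(-x)| as x → -∞.
The indeterminate product → 0, so the limit = 4.

Final answer: 4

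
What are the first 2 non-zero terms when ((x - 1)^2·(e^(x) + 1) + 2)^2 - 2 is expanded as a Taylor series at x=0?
14 - 24·x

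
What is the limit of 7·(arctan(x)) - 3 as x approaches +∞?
Evaluate the dominant behaviour as x → +∞; each term tends to a finite value or vanishes.
Limit = -3 + 7·π/2.

Final answer: -3 + 7·π/2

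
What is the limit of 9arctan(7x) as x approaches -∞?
Evaluate the dominant behaviour as x → -∞; each term tends to a finite value or vanishes.
Limit = -9·π/2.

Final answer: -9·π/2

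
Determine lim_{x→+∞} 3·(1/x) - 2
Evaluate the dominant behaviour as x → +∞; each term tends to a finite value or vanishes.
Limit = -2.

Final answer: -2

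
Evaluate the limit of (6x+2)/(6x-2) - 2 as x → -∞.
Evaluate the dominant behaviour as x → -∞; each term tends to a finite value or vanishes.
Limit = -1.

Final answer: -1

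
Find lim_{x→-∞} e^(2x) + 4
Evaluate the dominant behaviour as x → -∞; each term tends to a finite value or vanishes.
Limit = 4.

Final answer: 4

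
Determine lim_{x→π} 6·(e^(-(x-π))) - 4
Direct substitution at x = π gives 2.

Final answer: 2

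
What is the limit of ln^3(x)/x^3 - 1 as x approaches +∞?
The quotient is an ∞/∞ indeterminate form as x → +∞.
The polynomial denominator x^3 dominates the logarithmic numerator (any positive power of x ≫ ln^3(x) as x → ∞), so the quotient → 0.
Adding the constant: 0 - 1 = -1. Limit = -1.

Final answer: -1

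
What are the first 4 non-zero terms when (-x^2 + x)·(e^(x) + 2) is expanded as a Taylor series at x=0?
-x^4/3 - x^3/2 - 2·x^2 + 3·x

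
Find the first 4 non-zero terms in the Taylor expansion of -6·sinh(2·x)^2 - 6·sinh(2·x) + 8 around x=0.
-8·x^3 - 24·x^2 - 12·x + 8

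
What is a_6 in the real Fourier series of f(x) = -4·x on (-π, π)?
a_6 = (1/π) ∫_{-π}^{π} f(x)·cos(6x) dx.
Evaluate the integral (use parity and integration by parts as needed): a_6 = 0.

Final answer: 0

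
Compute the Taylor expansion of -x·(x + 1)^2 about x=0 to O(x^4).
-x^3 - 2·x^2 - x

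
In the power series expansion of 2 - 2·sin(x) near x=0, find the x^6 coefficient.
Expand to order 6: 2 - 2·sin(x) = -x^5/60 + x^3/3 - 2·x + 2 + O(x^7).
The coefficient of x^6 is 0.

Final answer: 0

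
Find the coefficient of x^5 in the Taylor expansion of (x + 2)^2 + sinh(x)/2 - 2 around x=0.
Expand to order 5: (x + 2)^2 + sinh(x)/2 - 2 = x^5/240 + x^3/12 + x^2 + 9·x/2 + 2 + O(x^6).
The coefficient of x^5 is 1/240.

Final answer: 1/240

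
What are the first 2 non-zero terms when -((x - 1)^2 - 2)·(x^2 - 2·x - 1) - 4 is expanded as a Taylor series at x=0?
-4·x - 5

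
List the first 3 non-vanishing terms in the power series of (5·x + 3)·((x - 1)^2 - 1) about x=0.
5·x^3 - 7·x^2 - 6·x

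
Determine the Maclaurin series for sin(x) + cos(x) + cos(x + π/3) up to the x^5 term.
x^5·(1/120 - √(3)/240) + x^4/16 + x^3·(-1/6 + √(3)/12) - 3·x^2/4 + x·(1 - √(3)/2) + 3/2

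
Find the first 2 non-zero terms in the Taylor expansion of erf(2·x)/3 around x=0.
-16·x^3/(9·√(π)) + 4·x/(3·√(π))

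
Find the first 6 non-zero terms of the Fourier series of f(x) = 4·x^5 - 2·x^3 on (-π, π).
(-164·π^2 + 8·π^4 + 984)·sin(x) + (-4·π^4 - 33 + 22·π^2)·sin(2·x) + (-196·π^2/27 + 392/81 + 8·π^4/3)·sin(3·x) + (-2·π^4 - 21/16 + 7·π^2/2)·sin(4·x) + (-52·π^2/25 + 312/625 + 8·π^4/5)·sin(5·x) + (-4·π^4/3 - 19/81 + 38·π^2/27)·sin(6·x)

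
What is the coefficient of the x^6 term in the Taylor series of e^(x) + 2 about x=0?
Expand to order 6: e^(x) + 2 = x^6/720 + x^5/120 + x^4/24 + x^3/6 + x^2/2 + x + 3 + O(x^7).
The coefficient of x^6 is 1/720.

Final answer: 1/720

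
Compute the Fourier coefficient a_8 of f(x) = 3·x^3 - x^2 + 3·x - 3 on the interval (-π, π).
a_8 = (1/π) ∫_{-π}^{π} f(x)·cos(8x) dx.
Evaluate the integral (use parity and integration by parts as needed): a_8 = -1/16.

Final answer: -1/16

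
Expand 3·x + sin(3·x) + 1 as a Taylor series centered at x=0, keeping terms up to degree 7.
-243·x^7/560 + 81·x^5/40 - 9·x^3/2 + 6·x + 1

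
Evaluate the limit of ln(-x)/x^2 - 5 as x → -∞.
The quotient is an ∞/∞ indeterminate form as x → -∞.
Compare growth rates of the dominant terms (exponentials ≫ polynomials ≫ logarithms), or apply L'Hôpital's rule; the quotient → 0.
Adding the constant: 0 - 5 = -5. Limit = -5.

Final answer: -5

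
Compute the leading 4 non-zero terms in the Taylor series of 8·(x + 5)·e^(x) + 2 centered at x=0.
32·x^3/3 + 28·x^2 + 48·x + 42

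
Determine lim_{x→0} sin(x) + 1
Direct substitution at x = 0 gives 1.

Final answer: 1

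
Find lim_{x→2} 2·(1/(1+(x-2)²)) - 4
Direct substitution at x = 2 gives -2.

Final answer: -2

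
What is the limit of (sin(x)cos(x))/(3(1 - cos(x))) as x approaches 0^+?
Both numerator and denominator → 0 as x → 0^+; this is a 0/0 indeterminate form.
Expand each to leading order near x = 0: numerator ~ x, denominator ~ 3·x^2/2.
The limit of the ratio is ∞.

Final answer: ∞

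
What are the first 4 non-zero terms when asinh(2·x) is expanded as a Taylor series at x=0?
-40·x^7/7 + 12·x^5/5 - 4·x^3/3 + 2·x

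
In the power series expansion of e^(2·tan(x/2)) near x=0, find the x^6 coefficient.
Expand to order 6: e^(2·tan(x/2)) = 13·x^6/480 + 7·x^5/120 + x^4/8 + x^3/4 + x^2/2 + x + 1 + O(x^7).
The coefficient of x^6 is 13/480.

Final answer: 13/480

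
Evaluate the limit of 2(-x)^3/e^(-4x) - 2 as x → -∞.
The quotient is an ∞/∞ indeterminate form as x → -∞.
Compare growth rates of the dominant terms (exponentials ≫ polynomials ≫ logarithms), or apply L'Hôpital's rule; the quotient → 0.
Adding the constant: 0 - 2 = -2. Limit = -2.

Final answer: -2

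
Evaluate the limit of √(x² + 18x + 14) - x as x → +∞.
This is an ∞ − ∞ indeterminate form.
Multiply and divide by the conjugate √(x²+18x + 14) + x; the x² terms cancel, leaving (18x + 14)/(√(x²+18x + 14)+x) → 18/2 = 9.
Limit = 9.

Final answer: 9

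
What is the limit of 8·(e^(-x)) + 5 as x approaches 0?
Direct substitution at x = 0 gives 13.

Final answer: 13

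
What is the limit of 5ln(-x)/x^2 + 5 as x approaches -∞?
The quotient is an ∞/∞ indeterminate form as x → -∞.
Compare growth rates of the dominant terms (exponentials ≫ polynomials ≫ logarithms), or apply L'Hôpital's rule; the quotient → 0.
Adding the constant: 0 + 5 = 5. Limit = 5.

Final answer: 5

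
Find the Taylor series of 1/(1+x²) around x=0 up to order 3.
1 - x^2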